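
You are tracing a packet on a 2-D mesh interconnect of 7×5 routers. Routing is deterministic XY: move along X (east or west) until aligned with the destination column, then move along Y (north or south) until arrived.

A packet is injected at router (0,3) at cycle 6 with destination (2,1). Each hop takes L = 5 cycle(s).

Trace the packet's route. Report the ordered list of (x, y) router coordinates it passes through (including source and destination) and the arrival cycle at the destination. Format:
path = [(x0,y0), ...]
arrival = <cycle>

src (0,3)  cyc=6
E→(1,3)  cyc=11
E→(2,3)  cyc=16
S→(2,2)  cyc=21
S→(2,1)  cyc=26

path = [(0,3), (1,3), (2,3), (2,2), (2,1)]
arrival = 26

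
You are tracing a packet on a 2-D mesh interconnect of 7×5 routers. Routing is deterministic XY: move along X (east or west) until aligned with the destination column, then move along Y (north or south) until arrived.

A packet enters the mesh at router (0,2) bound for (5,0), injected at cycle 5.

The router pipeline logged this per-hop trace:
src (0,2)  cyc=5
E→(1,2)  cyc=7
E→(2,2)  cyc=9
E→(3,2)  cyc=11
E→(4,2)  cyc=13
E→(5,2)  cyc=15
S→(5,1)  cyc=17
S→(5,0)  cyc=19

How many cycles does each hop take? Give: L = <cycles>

From hop 0 (5) to hop 1 (7): +2 cycles.
One hop costs L cycles, so L = 2.

L = 2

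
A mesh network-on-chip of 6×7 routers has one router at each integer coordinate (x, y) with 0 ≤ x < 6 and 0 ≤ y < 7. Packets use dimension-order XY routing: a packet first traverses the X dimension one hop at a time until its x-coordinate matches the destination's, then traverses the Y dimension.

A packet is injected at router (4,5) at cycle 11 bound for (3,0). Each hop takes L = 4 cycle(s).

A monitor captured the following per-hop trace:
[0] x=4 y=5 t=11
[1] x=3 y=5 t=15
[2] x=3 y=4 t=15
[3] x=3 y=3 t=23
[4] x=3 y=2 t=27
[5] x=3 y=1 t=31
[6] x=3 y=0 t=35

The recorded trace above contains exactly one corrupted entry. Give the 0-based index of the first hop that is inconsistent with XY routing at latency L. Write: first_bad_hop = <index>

[1] (-1,+0) / 4c ⇒ ok
[2] (+0,-1) / 0c ⇒ BAD: Δcyc=0≠L

first_bad_hop = 2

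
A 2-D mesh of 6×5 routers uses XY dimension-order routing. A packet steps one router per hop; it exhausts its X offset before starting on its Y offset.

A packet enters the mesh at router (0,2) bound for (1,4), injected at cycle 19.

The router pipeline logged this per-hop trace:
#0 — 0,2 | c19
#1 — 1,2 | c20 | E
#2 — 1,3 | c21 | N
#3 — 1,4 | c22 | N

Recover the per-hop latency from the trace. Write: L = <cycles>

L = 1

Between hops 0 and 1 the cycle counter advances 20 − 19 = 1.
One hop costs L cycles, so L = 1.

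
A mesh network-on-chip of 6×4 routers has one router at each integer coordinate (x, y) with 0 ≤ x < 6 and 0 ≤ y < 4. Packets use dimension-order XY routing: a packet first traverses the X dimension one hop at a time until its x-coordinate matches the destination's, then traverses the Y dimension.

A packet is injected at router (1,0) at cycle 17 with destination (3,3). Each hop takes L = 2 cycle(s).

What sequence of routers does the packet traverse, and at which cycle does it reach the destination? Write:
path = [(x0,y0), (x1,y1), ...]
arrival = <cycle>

t=17: at (1,0)
t=19: at (2,0) after E
t=21: at (3,0) after E
t=23: at (3,1) after N
t=25: at (3,2) after N
t=27: at (3,3) after N

path = [(1,0), (2,0), (3,0), (3,1), (3,2), (3,3)]
arrival = 27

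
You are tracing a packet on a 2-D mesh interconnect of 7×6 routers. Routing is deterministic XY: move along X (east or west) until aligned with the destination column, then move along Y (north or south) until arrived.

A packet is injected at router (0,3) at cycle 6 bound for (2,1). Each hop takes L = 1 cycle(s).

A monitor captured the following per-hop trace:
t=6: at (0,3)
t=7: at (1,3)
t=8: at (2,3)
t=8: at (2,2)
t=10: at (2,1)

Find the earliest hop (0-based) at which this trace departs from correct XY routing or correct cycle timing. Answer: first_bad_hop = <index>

first_bad_hop = 3

hop 1: step (+1,+0), +1 cyc — ok
hop 2: step (+1,+0), +1 cyc — ok
hop 3: step (+0,-1), +0 cyc — BAD: Δcyc=0≠L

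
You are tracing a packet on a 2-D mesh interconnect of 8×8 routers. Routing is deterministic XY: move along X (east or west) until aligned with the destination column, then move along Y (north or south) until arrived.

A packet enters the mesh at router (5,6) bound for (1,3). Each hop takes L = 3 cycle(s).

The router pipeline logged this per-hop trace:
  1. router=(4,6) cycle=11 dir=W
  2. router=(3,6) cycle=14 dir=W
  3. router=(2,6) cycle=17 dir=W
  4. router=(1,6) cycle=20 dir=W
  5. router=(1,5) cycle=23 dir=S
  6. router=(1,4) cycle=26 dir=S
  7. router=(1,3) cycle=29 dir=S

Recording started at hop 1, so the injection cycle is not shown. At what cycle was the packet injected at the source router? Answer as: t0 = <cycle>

t0 = 8

At hop 1 the cycle is 11; in general cyc_k = t0 + kL.
So t0 = 11 − 1·3 = 8.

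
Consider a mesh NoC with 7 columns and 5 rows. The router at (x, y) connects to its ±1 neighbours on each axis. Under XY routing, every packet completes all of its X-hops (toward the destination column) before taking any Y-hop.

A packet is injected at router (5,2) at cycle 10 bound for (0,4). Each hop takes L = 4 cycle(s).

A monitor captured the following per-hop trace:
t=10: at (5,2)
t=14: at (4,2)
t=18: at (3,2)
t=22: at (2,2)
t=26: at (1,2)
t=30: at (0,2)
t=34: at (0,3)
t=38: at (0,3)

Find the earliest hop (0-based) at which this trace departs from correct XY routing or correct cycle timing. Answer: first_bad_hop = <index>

hop 1: step (-1,+0), +4 cyc — ok
hop 2: step (-1,+0), +4 cyc — ok
hop 3: step (-1,+0), +4 cyc — ok
hop 4: step (-1,+0), +4 cyc — ok
hop 5: step (-1,+0), +4 cyc — ok
hop 6: step (+0,+1), +4 cyc — ok
hop 7: step (+0,+0), +4 cyc — BAD: non-unit step

first_bad_hop = 7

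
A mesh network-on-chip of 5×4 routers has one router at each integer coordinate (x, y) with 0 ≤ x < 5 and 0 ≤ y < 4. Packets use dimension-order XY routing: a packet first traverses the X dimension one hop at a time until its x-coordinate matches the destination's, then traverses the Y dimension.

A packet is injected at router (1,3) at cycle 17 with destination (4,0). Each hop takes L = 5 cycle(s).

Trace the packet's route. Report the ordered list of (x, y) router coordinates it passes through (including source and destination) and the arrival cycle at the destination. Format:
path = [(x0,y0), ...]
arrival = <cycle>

  0. router=(1,3) cycle=17 (inject)
  1. router=(2,3) cycle=22 dir=E
  2. router=(3,3) cycle=27 dir=E
  3. router=(4,3) cycle=32 dir=E
  4. router=(4,2) cycle=37 dir=S
  5. router=(4,1) cycle=42 dir=S
  6. router=(4,0) cycle=47 dir=S

path = [(1,3), (2,3), (3,3), (4,3), (4,2), (4,1), (4,0)]
arrival = 47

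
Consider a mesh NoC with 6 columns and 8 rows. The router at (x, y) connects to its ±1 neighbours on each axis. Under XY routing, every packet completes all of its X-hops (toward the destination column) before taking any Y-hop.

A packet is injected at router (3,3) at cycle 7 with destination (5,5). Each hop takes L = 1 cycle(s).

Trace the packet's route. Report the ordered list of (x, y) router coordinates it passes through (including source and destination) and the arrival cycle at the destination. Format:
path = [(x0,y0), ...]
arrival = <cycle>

[0] x=3 y=3 t=7
[1] x=4 y=3 t=8 →E
[2] x=5 y=3 t=9 →E
[3] x=5 y=4 t=10 →N
[4] x=5 y=5 t=11 →N

path = [(3,3), (4,3), (5,3), (5,4), (5,5)]
arrival = 11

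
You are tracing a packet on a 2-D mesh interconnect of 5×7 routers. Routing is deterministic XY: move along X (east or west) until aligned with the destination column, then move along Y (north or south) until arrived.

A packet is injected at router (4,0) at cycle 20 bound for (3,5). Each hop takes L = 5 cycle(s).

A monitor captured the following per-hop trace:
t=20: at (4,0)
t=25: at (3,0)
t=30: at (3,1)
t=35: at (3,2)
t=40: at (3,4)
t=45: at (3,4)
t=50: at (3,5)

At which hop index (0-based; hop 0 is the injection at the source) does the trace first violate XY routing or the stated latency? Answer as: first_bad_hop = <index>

first_bad_hop = 4

hop 1: step (-1,+0), +5 cyc — ok
hop 2: step (+0,+1), +5 cyc — ok
hop 3: step (+0,+1), +5 cyc — ok
hop 4: step (+0,+2), +5 cyc — BAD: non-unit step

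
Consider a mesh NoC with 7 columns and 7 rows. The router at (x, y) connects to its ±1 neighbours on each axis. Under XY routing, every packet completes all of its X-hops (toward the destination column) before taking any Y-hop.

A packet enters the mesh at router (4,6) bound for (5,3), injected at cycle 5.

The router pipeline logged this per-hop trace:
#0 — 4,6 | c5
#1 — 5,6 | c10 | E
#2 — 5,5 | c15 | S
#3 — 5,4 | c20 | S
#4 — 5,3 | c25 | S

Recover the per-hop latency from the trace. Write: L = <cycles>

L = 5

From hop 0 (5) to hop 1 (10): +5 cycles.
Per-hop latency L = Δcyc = 5.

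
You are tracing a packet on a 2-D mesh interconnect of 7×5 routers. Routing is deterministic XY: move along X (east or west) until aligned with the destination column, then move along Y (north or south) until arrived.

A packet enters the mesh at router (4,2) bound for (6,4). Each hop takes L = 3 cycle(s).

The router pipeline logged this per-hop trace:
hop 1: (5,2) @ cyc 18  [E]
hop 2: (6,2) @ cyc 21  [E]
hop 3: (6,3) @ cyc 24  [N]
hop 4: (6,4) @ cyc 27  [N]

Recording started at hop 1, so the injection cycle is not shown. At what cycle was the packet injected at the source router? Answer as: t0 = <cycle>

t0 = 15

At hop 1 the cycle is 18; in general cyc_k = t0 + kL.
Therefore t0 = 18 − L = 15.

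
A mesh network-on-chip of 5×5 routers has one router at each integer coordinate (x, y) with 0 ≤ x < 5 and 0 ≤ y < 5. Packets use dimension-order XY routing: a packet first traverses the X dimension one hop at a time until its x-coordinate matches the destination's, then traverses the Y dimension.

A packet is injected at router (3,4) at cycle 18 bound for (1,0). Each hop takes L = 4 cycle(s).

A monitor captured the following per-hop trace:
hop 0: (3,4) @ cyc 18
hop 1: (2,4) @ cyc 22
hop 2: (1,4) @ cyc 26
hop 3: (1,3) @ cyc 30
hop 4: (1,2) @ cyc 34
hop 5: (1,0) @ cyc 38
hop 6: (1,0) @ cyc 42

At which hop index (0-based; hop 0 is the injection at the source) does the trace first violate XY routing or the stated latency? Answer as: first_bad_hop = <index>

first_bad_hop = 5

  1: Δx=-1 Δy=+0 Δt=4 [ok]
  2: Δx=-1 Δy=+0 Δt=4 [ok]
  3: Δx=+0 Δy=-1 Δt=4 [ok]
  4: Δx=+0 Δy=-1 Δt=4 [ok]
  5: Δx=+0 Δy=-2 Δt=4 [BAD: non-unit step]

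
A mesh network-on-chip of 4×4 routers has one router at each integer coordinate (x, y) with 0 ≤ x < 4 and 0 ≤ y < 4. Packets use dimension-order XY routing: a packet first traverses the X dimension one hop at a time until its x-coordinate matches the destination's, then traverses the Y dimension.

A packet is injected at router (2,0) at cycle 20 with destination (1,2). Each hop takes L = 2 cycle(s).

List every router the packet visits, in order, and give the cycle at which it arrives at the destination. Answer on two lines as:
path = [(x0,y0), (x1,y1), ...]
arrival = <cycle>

path = [(2,0), (1,0), (1,1), (1,2)]
arrival = 26

[0] x=2 y=0 t=20
[1] x=1 y=0 t=22 →W
[2] x=1 y=1 t=24 →N
[3] x=1 y=2 t=26 →N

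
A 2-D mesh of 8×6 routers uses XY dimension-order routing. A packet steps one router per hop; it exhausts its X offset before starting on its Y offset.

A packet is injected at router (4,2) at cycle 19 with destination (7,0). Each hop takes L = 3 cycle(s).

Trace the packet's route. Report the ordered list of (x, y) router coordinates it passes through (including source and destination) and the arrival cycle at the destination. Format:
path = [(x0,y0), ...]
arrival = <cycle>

t=19: at (4,2)
t=22: at (5,2) after E
t=25: at (6,2) after E
t=28: at (7,2) after E
t=31: at (7,1) after S
t=34: at (7,0) after S

path = [(4,2), (5,2), (6,2), (7,2), (7,1), (7,0)]
arrival = 34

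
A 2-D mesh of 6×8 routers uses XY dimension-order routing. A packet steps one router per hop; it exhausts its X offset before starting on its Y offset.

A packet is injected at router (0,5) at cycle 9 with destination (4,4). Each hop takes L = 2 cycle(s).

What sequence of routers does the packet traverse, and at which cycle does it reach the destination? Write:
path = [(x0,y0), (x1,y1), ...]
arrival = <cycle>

path = [(0,5), (1,5), (2,5), (3,5), (4,5), (4,4)]
arrival = 19

t=9: at (0,5)
t=11: at (1,5) after E
t=13: at (2,5) after E
t=15: at (3,5) after E
t=17: at (4,5) after E
t=19: at (4,4) after S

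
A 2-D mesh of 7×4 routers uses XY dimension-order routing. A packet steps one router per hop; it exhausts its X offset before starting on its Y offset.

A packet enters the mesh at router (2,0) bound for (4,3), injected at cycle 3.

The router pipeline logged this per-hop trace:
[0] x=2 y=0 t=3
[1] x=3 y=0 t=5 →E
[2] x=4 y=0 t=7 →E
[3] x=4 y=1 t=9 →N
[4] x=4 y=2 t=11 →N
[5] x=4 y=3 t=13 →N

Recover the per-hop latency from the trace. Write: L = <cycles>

From hop 0 (3) to hop 1 (5): +2 cycles.
Each hop adds L, hence L = 2.

L = 2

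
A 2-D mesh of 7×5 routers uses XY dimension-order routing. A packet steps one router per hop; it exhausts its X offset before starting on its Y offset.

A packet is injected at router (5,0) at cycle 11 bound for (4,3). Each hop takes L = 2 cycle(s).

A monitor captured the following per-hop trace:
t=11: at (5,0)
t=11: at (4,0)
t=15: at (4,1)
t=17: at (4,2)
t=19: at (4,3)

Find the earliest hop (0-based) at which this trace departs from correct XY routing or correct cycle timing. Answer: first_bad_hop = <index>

first_bad_hop = 1

hop 1: step (-1,+0), +0 cyc — BAD: Δcyc=0≠L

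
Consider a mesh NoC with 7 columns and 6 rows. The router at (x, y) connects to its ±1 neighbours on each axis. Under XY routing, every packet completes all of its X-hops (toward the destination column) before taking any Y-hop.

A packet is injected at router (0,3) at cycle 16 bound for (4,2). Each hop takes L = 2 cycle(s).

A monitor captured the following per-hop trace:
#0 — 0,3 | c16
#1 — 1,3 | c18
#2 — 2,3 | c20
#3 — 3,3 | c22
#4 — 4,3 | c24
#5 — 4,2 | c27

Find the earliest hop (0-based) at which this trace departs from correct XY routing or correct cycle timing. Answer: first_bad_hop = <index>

[1] (+1,+0) / 2c ⇒ ok
[2] (+1,+0) / 2c ⇒ ok
[3] (+1,+0) / 2c ⇒ ok
[4] (+1,+0) / 2c ⇒ ok
[5] (+0,-1) / 3c ⇒ BAD: Δcyc=3≠L

first_bad_hop = 5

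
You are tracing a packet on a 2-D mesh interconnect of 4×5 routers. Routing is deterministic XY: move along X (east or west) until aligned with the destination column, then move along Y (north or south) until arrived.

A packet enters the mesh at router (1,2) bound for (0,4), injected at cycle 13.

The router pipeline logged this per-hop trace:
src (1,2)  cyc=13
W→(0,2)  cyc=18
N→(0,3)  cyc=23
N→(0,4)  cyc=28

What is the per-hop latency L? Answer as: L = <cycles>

Δcyc across hop 0→1: 18 − 13 = 5.
Each hop adds L, hence L = 5.

L = 5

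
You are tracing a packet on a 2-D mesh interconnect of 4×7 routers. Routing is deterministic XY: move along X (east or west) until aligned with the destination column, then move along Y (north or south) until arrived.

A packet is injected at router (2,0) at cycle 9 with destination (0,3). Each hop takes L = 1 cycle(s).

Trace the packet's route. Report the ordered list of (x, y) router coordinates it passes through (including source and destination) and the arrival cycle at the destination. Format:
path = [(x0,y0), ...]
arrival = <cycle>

path = [(2,0), (1,0), (0,0), (0,1), (0,2), (0,3)]
arrival = 14

src (2,0)  cyc=9
W→(1,0)  cyc=10
W→(0,0)  cyc=11
N→(0,1)  cyc=12
N→(0,2)  cyc=13
N→(0,3)  cyc=14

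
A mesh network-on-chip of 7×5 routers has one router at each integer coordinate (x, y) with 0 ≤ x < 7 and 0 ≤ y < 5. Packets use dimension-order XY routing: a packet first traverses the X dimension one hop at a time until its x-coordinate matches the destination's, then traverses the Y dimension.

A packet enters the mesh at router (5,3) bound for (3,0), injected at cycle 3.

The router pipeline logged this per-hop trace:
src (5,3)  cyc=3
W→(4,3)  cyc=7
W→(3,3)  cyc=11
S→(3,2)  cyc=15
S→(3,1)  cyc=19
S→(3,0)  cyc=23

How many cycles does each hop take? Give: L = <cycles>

From hop 0 (3) to hop 1 (7): +4 cycles.
One hop costs L cycles, so L = 4.

L = 4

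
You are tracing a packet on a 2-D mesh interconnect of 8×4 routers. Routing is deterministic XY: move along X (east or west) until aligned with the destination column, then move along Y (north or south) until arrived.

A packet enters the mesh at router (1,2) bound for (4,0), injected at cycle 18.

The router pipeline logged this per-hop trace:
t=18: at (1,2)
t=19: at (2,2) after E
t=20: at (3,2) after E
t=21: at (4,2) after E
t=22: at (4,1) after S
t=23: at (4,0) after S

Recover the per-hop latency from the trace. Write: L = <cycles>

Δcyc across hop 0→1: 19 − 18 = 1.
Each hop adds L, hence L = 1.

L = 1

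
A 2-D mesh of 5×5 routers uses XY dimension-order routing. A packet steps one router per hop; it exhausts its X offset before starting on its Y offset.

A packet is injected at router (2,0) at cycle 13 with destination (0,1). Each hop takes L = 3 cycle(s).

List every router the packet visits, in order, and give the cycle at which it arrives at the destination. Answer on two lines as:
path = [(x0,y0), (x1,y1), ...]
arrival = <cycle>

path = [(2,0), (1,0), (0,0), (0,1)]
arrival = 22

#0 — 2,0 | c13
#1 — 1,0 | c16 | W
#2 — 0,0 | c19 | W
#3 — 0,1 | c22 | N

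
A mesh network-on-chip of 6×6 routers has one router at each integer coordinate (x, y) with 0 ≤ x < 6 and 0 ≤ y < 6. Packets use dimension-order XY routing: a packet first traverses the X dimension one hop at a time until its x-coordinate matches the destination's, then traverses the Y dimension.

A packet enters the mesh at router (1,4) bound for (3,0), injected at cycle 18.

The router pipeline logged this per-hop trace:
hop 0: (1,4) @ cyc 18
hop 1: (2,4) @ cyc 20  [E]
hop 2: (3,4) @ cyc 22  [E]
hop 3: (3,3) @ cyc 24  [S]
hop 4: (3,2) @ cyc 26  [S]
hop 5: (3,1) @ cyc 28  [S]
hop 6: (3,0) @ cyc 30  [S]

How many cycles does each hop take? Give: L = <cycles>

Between hops 0 and 1 the cycle counter advances 20 − 18 = 2.
Each hop adds L, hence L = 2.

L = 2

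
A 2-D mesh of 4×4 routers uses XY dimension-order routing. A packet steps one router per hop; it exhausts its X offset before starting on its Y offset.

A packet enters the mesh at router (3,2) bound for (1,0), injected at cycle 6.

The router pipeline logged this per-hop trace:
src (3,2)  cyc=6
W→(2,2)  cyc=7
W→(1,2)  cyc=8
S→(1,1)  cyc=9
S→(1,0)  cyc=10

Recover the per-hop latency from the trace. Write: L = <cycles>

From hop 0 (6) to hop 1 (7): +1 cycles.
Per-hop latency L = Δcyc = 1.

L = 1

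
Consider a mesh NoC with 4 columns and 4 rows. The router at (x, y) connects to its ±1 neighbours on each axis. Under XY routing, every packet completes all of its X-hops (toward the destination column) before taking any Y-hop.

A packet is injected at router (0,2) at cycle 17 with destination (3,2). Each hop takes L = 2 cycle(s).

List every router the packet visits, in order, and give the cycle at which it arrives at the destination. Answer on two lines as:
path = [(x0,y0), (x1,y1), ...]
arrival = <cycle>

path = [(0,2), (1,2), (2,2), (3,2)]
arrival = 23

src (0,2)  cyc=17
E→(1,2)  cyc=19
E→(2,2)  cyc=21
E→(3,2)  cyc=23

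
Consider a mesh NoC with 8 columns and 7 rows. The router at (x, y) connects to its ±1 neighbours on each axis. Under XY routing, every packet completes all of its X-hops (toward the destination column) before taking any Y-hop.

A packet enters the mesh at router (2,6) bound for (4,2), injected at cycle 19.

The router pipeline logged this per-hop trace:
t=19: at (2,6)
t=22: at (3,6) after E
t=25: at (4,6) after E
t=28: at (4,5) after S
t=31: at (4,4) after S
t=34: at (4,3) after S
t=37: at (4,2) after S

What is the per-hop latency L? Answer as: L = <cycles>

L = 3

cyc[1] − cyc[0] = 22 − 19 = 3.
Per-hop latency L = Δcyc = 3.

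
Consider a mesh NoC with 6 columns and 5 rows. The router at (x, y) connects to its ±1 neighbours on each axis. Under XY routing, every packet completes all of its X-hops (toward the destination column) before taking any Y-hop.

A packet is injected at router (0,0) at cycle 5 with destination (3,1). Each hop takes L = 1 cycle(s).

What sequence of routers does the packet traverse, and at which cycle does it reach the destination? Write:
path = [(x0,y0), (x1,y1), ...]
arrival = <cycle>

path = [(0,0), (1,0), (2,0), (3,0), (3,1)]
arrival = 9

#0 — 0,0 | c5
#1 — 1,0 | c6 | E
#2 — 2,0 | c7 | E
#3 — 3,0 | c8 | E
#4 — 3,1 | c9 | N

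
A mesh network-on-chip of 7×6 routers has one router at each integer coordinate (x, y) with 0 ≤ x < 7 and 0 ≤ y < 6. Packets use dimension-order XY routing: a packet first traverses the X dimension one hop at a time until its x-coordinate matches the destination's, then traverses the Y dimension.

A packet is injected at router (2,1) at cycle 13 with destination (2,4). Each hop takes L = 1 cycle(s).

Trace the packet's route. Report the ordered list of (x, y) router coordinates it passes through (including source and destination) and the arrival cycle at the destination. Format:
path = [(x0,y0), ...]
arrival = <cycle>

path = [(2,1), (2,2), (2,3), (2,4)]
arrival = 16

#0 — 2,1 | c13
#1 — 2,2 | c14 | N
#2 — 2,3 | c15 | N
#3 — 2,4 | c16 | N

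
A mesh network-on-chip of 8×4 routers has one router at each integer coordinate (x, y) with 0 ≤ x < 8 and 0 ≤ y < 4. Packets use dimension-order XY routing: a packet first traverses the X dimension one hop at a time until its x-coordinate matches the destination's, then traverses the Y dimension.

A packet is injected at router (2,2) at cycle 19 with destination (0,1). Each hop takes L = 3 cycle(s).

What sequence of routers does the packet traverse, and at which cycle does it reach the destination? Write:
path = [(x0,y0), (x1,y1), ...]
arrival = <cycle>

path = [(2,2), (1,2), (0,2), (0,1)]
arrival = 28

src (2,2)  cyc=19
W→(1,2)  cyc=22
W→(0,2)  cyc=25
S→(0,1)  cyc=28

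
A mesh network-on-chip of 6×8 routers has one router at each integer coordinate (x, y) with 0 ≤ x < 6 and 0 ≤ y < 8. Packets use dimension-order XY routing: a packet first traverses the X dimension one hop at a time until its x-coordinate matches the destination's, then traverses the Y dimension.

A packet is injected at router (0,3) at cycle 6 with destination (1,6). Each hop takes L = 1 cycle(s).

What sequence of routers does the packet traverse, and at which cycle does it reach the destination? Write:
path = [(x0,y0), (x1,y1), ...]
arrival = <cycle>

hop 0: (0,3) @ cyc 6
hop 1: (1,3) @ cyc 7  [E]
hop 2: (1,4) @ cyc 8  [N]
hop 3: (1,5) @ cyc 9  [N]
hop 4: (1,6) @ cyc 10  [N]

path = [(0,3), (1,3), (1,4), (1,5), (1,6)]
arrival = 10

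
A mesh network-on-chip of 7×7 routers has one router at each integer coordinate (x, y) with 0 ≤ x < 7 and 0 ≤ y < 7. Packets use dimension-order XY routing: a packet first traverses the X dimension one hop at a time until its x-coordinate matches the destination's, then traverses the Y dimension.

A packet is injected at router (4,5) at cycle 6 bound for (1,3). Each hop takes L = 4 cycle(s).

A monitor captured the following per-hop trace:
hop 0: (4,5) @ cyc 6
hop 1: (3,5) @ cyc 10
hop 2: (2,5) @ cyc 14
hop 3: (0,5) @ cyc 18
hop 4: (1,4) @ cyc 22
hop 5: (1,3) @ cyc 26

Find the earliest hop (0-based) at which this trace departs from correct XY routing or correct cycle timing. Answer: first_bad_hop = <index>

first_bad_hop = 3

check 1→ d=(-1,0) cyc+4: ok
check 2→ d=(-1,0) cyc+4: ok
check 3→ d=(-2,0) cyc+4: BAD: non-unit step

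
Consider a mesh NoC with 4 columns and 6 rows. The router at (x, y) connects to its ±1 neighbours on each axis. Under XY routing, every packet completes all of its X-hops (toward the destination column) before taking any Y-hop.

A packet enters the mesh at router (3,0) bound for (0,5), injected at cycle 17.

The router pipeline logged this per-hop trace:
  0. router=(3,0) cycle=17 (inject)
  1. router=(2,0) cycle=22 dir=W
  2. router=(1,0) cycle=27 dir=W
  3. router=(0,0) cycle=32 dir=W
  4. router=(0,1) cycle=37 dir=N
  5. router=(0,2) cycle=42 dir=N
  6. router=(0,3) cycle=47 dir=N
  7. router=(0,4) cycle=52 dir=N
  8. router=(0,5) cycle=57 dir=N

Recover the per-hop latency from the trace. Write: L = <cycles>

Between hops 0 and 1 the cycle counter advances 22 − 17 = 5.
Each hop adds L, hence L = 5.

L = 5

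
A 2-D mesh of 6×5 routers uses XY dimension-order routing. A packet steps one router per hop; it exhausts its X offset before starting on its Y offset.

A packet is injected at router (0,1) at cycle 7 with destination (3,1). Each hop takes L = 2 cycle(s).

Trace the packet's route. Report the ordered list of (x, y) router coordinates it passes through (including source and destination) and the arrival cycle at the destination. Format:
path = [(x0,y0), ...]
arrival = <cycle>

path = [(0,1), (1,1), (2,1), (3,1)]
arrival = 13

[0] x=0 y=1 t=7
[1] x=1 y=1 t=9 →E
[2] x=2 y=1 t=11 →E
[3] x=3 y=1 t=13 →E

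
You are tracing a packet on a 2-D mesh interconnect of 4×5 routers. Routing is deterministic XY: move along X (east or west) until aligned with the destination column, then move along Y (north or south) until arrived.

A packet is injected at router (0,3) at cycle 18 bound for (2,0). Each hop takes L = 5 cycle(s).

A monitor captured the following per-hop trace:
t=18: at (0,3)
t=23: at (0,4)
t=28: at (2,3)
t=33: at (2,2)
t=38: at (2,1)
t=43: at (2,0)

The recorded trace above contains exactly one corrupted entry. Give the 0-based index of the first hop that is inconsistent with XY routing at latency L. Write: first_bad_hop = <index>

first_bad_hop = 1

  1: Δx=+0 Δy=+1 Δt=5 [BAD: Y-move but x=0≠2]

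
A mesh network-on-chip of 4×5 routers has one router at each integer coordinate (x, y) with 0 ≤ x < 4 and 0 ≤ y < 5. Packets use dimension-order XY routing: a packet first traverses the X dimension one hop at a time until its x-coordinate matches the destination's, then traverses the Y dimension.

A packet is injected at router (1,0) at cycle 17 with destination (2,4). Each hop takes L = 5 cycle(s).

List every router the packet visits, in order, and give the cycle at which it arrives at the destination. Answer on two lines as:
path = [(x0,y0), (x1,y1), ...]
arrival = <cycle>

  0. router=(1,0) cycle=17 (inject)
  1. router=(2,0) cycle=22 dir=E
  2. router=(2,1) cycle=27 dir=N
  3. router=(2,2) cycle=32 dir=N
  4. router=(2,3) cycle=37 dir=N
  5. router=(2,4) cycle=42 dir=N

path = [(1,0), (2,0), (2,1), (2,2), (2,3), (2,4)]
arrival = 42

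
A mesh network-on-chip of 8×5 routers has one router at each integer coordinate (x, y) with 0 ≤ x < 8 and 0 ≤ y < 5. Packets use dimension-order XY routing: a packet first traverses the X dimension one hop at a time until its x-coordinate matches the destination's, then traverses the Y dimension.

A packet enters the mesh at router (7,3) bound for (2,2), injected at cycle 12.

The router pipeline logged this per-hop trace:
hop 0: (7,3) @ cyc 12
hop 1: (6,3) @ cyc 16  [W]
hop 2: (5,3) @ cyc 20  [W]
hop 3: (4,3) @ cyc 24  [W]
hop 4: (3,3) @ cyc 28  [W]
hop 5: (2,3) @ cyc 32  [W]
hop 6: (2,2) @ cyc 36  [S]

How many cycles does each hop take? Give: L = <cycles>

L = 4

Δcyc across hop 0→1: 16 − 12 = 4.
Per-hop latency L = Δcyc = 4.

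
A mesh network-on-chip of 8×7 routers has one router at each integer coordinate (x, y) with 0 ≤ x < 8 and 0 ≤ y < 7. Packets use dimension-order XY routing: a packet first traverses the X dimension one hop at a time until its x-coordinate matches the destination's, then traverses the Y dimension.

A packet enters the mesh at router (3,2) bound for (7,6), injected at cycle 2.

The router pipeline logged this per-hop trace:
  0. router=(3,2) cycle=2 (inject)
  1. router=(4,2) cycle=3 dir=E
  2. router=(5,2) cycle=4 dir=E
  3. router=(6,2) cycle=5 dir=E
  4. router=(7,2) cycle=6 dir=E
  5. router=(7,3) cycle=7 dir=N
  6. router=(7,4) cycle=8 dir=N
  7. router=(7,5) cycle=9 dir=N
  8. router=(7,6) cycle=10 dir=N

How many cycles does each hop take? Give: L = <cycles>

Δcyc across hop 0→1: 3 − 2 = 1.
Per-hop latency L = Δcyc = 1.

L = 1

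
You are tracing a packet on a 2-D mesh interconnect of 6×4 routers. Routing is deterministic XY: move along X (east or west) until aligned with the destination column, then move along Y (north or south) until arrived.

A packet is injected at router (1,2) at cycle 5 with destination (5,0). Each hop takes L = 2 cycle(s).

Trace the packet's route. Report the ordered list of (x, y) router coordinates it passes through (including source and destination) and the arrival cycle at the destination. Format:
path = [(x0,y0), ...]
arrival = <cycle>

path = [(1,2), (2,2), (3,2), (4,2), (5,2), (5,1), (5,0)]
arrival = 17

  0. router=(1,2) cycle=5 (inject)
  1. router=(2,2) cycle=7 dir=E
  2. router=(3,2) cycle=9 dir=E
  3. router=(4,2) cycle=11 dir=E
  4. router=(5,2) cycle=13 dir=E
  5. router=(5,1) cycle=15 dir=S
  6. router=(5,0) cycle=17 dir=S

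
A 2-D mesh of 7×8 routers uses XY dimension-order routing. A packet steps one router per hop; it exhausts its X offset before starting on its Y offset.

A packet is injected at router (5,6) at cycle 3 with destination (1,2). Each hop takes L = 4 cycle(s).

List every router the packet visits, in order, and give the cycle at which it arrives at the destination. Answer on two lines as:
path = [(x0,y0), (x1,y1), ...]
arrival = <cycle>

#0 — 5,6 | c3
#1 — 4,6 | c7 | W
#2 — 3,6 | c11 | W
#3 — 2,6 | c15 | W
#4 — 1,6 | c19 | W
#5 — 1,5 | c23 | S
#6 — 1,4 | c27 | S
#7 — 1,3 | c31 | S
#8 — 1,2 | c35 | S

path = [(5,6), (4,6), (3,6), (2,6), (1,6), (1,5), (1,4), (1,3), (1,2)]
arrival = 35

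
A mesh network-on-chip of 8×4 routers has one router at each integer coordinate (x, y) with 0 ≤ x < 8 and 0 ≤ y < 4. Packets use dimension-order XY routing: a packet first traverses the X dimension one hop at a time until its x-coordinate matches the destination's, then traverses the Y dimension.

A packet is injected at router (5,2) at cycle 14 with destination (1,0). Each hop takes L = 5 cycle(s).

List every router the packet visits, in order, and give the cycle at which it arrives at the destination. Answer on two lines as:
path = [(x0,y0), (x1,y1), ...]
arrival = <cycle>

hop 0: (5,2) @ cyc 14
hop 1: (4,2) @ cyc 19  [W]
hop 2: (3,2) @ cyc 24  [W]
hop 3: (2,2) @ cyc 29  [W]
hop 4: (1,2) @ cyc 34  [W]
hop 5: (1,1) @ cyc 39  [S]
hop 6: (1,0) @ cyc 44  [S]

path = [(5,2), (4,2), (3,2), (2,2), (1,2), (1,1), (1,0)]
arrival = 44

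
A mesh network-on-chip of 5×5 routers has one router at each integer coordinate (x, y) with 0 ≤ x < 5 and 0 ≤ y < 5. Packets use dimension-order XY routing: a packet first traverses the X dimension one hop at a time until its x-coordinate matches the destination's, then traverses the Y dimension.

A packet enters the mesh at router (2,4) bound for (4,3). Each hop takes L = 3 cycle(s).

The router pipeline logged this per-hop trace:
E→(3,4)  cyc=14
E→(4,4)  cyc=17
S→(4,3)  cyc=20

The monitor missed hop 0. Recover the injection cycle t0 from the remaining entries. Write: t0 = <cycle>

t0 = 11

Hop 1 reached at cycle 14; hop k is at t0 + k·L.
So t0 = 14 − 1·3 = 11.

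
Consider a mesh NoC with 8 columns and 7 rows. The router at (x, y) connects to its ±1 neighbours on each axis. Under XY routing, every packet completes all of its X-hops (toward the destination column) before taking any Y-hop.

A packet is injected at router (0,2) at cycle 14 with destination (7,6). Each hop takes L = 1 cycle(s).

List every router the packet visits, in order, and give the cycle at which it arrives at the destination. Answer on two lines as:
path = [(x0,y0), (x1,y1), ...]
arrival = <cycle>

hop 0: (0,2) @ cyc 14
hop 1: (1,2) @ cyc 15  [E]
hop 2: (2,2) @ cyc 16  [E]
hop 3: (3,2) @ cyc 17  [E]
hop 4: (4,2) @ cyc 18  [E]
hop 5: (5,2) @ cyc 19  [E]
hop 6: (6,2) @ cyc 20  [E]
hop 7: (7,2) @ cyc 21  [E]
hop 8: (7,3) @ cyc 22  [N]
hop 9: (7,4) @ cyc 23  [N]
hop 10: (7,5) @ cyc 24  [N]
hop 11: (7,6) @ cyc 25  [N]

path = [(0,2), (1,2), (2,2), (3,2), (4,2), (5,2), (6,2), (7,2), (7,3), (7,4), (7,5), (7,6)]
arrival = 25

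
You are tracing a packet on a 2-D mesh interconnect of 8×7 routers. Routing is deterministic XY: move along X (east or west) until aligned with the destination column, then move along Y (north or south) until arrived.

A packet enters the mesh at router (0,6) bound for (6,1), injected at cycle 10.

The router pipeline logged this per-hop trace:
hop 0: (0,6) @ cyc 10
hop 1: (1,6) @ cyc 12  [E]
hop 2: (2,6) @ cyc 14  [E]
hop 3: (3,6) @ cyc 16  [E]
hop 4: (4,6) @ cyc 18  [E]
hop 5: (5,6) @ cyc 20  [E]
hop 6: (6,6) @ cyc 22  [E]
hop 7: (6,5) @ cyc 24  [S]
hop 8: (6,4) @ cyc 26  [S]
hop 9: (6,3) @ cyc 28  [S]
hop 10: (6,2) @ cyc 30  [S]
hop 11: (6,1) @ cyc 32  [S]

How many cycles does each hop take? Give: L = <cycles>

L = 2

cyc[1] − cyc[0] = 12 − 10 = 2.
That increment is L by definition: L = 2.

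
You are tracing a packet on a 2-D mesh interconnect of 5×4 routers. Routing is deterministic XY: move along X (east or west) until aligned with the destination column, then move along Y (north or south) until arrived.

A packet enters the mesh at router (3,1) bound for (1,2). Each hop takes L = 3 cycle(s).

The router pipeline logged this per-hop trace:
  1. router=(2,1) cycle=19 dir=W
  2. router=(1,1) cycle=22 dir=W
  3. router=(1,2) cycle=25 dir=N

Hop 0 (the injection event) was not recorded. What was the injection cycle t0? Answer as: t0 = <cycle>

Hop 1 reached at cycle 19; hop k is at t0 + k·L.
Subtract one hop: t0 = 19 − 3 = 16.

t0 = 16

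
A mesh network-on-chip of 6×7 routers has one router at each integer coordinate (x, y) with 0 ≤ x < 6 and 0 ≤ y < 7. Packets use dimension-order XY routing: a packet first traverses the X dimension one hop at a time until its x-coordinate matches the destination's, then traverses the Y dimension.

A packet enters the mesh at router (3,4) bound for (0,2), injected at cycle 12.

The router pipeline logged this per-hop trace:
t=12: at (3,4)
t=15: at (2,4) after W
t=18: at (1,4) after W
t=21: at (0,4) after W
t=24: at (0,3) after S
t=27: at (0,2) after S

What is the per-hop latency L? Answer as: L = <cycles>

Δcyc across hop 0→1: 15 − 12 = 3.
One hop costs L cycles, so L = 3.

L = 3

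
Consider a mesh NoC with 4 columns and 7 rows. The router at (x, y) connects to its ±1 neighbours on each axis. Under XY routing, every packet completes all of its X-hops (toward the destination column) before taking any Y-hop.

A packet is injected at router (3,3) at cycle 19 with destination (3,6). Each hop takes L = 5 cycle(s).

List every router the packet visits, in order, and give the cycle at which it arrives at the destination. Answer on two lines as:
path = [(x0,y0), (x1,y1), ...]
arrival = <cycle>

path = [(3,3), (3,4), (3,5), (3,6)]
arrival = 34

[0] x=3 y=3 t=19
[1] x=3 y=4 t=24 →N
[2] x=3 y=5 t=29 →N
[3] x=3 y=6 t=34 →N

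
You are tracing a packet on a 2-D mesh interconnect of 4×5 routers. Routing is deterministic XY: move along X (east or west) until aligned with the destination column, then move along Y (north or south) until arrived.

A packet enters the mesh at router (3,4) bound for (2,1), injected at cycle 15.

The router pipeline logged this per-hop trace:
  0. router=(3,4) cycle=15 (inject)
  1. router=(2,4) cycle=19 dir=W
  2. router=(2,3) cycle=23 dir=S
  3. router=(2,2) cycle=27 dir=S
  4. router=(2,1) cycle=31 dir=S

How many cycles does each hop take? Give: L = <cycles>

Δcyc across hop 0→1: 19 − 15 = 4.
Each hop adds L, hence L = 4.

L = 4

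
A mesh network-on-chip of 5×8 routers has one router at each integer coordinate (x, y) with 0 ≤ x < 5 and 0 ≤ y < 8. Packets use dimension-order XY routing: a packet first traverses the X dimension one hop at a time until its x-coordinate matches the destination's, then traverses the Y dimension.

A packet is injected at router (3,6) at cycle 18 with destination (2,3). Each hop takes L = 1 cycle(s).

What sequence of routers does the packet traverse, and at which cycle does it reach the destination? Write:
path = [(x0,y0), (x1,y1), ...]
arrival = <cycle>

path = [(3,6), (2,6), (2,5), (2,4), (2,3)]
arrival = 22

src (3,6)  cyc=18
W→(2,6)  cyc=19
S→(2,5)  cyc=20
S→(2,4)  cyc=21
S→(2,3)  cyc=22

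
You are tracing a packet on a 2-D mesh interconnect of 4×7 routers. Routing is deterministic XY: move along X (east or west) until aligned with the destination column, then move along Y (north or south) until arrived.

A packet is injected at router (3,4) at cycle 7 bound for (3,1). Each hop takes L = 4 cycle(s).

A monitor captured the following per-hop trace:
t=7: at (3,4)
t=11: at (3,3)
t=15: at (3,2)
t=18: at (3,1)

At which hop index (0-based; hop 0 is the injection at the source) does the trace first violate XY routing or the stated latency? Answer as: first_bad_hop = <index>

check 1→ d=(0,-1) cyc+4: ok
check 2→ d=(0,-1) cyc+4: ok
check 3→ d=(0,-1) cyc+3: BAD: Δcyc=3≠L

first_bad_hop = 3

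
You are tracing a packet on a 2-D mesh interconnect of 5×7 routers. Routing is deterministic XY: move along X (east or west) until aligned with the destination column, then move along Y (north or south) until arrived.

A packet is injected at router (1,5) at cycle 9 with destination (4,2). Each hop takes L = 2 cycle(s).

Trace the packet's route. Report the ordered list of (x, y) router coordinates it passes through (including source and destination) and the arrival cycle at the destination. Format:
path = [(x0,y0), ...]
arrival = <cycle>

[0] x=1 y=5 t=9
[1] x=2 y=5 t=11 →E
[2] x=3 y=5 t=13 →E
[3] x=4 y=5 t=15 →E
[4] x=4 y=4 t=17 →S
[5] x=4 y=3 t=19 →S
[6] x=4 y=2 t=21 →S

path = [(1,5), (2,5), (3,5), (4,5), (4,4), (4,3), (4,2)]
arrival = 21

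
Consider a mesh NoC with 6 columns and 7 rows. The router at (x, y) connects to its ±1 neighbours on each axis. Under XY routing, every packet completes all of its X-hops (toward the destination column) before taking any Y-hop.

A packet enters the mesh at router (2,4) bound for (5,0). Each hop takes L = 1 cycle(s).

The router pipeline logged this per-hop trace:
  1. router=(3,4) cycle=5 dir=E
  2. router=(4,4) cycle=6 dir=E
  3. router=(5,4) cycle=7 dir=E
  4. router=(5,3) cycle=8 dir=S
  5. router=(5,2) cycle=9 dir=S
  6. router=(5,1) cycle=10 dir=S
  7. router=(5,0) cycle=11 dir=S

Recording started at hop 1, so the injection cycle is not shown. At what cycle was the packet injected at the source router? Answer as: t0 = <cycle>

t0 = 4

At hop 1 the cycle is 5; in general cyc_k = t0 + kL.
Subtract one hop: t0 = 5 − 1 = 4.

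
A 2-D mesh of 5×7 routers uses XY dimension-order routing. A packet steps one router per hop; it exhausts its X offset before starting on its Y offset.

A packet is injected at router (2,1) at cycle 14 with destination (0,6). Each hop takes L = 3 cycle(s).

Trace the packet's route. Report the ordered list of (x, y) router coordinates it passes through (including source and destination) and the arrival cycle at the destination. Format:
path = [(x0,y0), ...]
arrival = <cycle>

path = [(2,1), (1,1), (0,1), (0,2), (0,3), (0,4), (0,5), (0,6)]
arrival = 35

hop 0: (2,1) @ cyc 14
hop 1: (1,1) @ cyc 17  [W]
hop 2: (0,1) @ cyc 20  [W]
hop 3: (0,2) @ cyc 23  [N]
hop 4: (0,3) @ cyc 26  [N]
hop 5: (0,4) @ cyc 29  [N]
hop 6: (0,5) @ cyc 32  [N]
hop 7: (0,6) @ cyc 35  [N]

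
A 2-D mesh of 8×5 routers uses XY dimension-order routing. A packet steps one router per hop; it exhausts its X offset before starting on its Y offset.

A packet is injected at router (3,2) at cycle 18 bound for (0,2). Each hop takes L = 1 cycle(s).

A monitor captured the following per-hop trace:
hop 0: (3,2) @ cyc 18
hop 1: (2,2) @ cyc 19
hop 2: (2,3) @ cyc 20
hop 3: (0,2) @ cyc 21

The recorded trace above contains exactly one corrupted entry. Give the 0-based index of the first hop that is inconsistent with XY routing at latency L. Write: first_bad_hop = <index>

first_bad_hop = 2

[1] (-1,+0) / 1c ⇒ ok
[2] (+0,+1) / 1c ⇒ BAD: Y-move but x=2≠0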